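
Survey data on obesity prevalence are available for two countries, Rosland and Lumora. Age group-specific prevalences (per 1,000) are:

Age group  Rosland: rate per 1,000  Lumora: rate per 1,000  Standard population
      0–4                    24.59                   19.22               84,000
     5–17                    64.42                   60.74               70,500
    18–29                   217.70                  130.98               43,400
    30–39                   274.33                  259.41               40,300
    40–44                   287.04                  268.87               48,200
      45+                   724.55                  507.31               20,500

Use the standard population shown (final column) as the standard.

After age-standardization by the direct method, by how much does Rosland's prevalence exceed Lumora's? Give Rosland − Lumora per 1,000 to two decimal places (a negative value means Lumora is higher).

Standard total = 306,900; weights = 0.2737, 0.2297, 0.1414, 0.1313, 0.1571, 0.0668.
Rosland: 0.2737×24.59 + 0.2297×64.42 + 0.1414×217.70 + 0.1313×274.33 + 0.1571×287.04 + 0.0668×724.55 = 181.8164 per 1,000.
Lumora: 0.2737×19.22 + 0.2297×60.74 + 0.1414×130.98 + 0.1313×259.41 + 0.1571×268.87 + 0.0668×507.31 = 147.9140 per 1,000.
Difference = 181.8164 − 147.9140 = 33.9024.

33.90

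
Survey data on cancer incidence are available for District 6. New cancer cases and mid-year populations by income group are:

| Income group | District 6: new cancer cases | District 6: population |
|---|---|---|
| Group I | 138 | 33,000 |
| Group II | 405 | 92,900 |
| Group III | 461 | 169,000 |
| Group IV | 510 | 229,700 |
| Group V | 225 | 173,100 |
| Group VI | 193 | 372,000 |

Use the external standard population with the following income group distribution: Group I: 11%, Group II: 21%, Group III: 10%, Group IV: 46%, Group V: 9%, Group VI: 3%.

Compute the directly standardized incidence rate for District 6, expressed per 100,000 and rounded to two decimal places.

280.22

Income-specific rates per 100,000 for District 6: 418.18, 435.95, 272.78, 222.03, 129.98, 51.88.
Standard weights: 0.11, 0.21, 0.10, 0.46, 0.09, 0.03.
Standardized rate: 0.1100×418.18 + 0.2100×435.95 + 0.1000×272.78 + 0.4600×222.03 + 0.0900×129.98 + 0.0300×51.88 = 280.2163 per 100,000.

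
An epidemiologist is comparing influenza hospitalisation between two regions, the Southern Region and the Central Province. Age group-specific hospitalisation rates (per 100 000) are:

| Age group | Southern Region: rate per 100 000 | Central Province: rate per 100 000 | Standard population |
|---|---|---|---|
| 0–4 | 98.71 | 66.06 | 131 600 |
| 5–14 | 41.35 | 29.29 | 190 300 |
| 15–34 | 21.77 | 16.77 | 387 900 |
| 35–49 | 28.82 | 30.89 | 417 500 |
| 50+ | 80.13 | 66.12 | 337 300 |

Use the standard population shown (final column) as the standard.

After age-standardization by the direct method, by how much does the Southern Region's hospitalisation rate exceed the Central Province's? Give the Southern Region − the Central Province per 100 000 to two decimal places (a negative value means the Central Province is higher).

8.46

Standard total = 1 464 600; weights = 0.0899, 0.1299, 0.2649, 0.2851, 0.2303.
The Southern Region: 0.0899×98.71 + 0.1299×41.35 + 0.2649×21.77 + 0.2851×28.82 + 0.2303×80.13 = 46.6775 per 100 000.
The Central Province: 0.0899×66.06 + 0.1299×29.29 + 0.2649×16.77 + 0.2851×30.89 + 0.2303×66.12 = 38.2161 per 100 000.
Difference = 46.6775 − 38.2161 = 8.4614.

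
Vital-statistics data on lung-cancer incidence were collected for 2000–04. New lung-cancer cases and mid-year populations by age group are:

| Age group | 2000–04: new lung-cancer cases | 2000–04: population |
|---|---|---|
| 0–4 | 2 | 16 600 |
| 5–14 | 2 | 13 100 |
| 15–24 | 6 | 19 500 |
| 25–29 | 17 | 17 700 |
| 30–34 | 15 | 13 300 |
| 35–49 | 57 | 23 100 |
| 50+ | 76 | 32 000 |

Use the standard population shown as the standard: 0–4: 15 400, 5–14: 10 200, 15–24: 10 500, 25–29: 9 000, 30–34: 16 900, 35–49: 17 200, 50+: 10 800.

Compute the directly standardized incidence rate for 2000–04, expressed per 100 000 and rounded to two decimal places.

Age-specific rates per 100 000 for 2000–04: 12.05, 15.27, 30.77, 96.05, 112.78, 246.75, 237.50.
Standard total = 90 000; weights = 0.1711, 0.1133, 0.1167, 0.1000, 0.1878, 0.1911, 0.1200.
Standardized rate: 0.1711×12.05 + 0.1133×15.27 + 0.1167×30.77 + 0.1000×96.05 + 0.1878×112.78 + 0.1911×246.75 + 0.1200×237.50 = 113.8214 per 100 000.

113.82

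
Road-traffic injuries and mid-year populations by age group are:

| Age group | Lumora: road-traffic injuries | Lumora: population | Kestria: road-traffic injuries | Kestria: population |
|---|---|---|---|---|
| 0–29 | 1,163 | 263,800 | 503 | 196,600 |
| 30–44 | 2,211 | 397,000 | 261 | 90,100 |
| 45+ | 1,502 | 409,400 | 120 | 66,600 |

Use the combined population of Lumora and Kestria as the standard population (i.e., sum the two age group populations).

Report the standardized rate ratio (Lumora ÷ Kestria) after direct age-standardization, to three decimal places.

1.883

Age-specific rates per 100,000 for Lumora: 440.86, 556.93, 366.88.
For Kestria: 255.85, 289.68, 180.18.
Combined standard total = 1,423,500; weights = 0.3234, 0.3422, 0.3344.
Lumora: 0.3234×440.86 + 0.3422×556.93 + 0.3344×366.88 = 455.8392 per 100,000.
Kestria: 0.3234×255.85 + 0.3422×289.68 + 0.3344×180.18 = 242.1223 per 100,000.
Ratio = 455.8392 ÷ 242.1223 = 1.88268.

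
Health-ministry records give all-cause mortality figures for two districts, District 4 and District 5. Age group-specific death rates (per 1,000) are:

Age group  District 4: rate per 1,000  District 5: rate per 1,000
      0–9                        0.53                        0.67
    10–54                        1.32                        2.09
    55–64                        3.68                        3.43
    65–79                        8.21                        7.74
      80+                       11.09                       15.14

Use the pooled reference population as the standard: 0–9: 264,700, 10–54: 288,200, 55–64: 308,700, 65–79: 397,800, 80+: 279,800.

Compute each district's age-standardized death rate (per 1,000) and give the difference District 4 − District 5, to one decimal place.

-0.7

Standard total = 1,539,200; weights = 0.1720, 0.1872, 0.2006, 0.2584, 0.1818.
District 4: 0.1720×0.53 + 0.1872×1.32 + 0.2006×3.68 + 0.2584×8.21 + 0.1818×11.09 = 5.2142 per 1,000.
District 5: 0.1720×0.67 + 0.1872×2.09 + 0.2006×3.43 + 0.2584×7.74 + 0.1818×15.14 = 5.9470 per 1,000.
Difference = 5.2142 − 5.9470 = -0.7329.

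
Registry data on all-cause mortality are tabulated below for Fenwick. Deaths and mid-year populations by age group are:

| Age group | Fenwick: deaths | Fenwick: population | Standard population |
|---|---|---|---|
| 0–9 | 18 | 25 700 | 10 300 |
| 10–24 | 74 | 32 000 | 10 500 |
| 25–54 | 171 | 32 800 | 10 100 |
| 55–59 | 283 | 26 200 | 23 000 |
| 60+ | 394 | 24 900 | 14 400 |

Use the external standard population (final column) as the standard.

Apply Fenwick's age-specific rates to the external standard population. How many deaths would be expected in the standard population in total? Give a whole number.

560

Age-specific rates per 100 000 for Fenwick: 70.04, 231.25, 521.34, 1080.15, 1582.33.
Expected deaths = Σ (standard pop × age-specific rate ÷ 100 000)
= 10 300×70.04/100 000 + 10 500×231.25/100 000 + 10 100×521.34/100 000 + 23 000×1080.15/100 000 + 14 400×1582.33/100 000
= 7.21 + 24.28 + 52.66 + 248.44 + 227.86 = 560.44.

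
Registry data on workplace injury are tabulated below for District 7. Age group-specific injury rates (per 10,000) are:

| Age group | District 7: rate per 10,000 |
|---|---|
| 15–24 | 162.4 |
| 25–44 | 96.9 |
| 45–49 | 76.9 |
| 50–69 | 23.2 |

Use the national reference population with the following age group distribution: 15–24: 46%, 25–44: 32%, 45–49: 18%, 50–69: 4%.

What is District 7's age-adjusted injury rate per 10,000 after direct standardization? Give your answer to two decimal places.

Standard weights: 0.46, 0.32, 0.18, 0.04.
Standardized rate: 0.4600×162.4 + 0.3200×96.9 + 0.1800×76.9 + 0.0400×23.2 = 120.4820 per 10,000.

120.48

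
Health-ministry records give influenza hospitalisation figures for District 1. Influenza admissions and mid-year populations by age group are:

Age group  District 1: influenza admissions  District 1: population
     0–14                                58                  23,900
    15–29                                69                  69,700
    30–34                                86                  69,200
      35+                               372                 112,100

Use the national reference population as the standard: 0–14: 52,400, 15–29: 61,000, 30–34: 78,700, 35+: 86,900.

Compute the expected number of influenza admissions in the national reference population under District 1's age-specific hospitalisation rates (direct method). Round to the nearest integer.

Age-specific rates per 100,000 for District 1: 242.68, 99.00, 124.28, 331.85.
Expected influenza admissions = Σ (standard pop × age-specific rate ÷ 100,000)
= 52,400×242.68/100,000 + 61,000×99.00/100,000 + 78,700×124.28/100,000 + 86,900×331.85/100,000
= 127.16 + 60.39 + 97.81 + 288.37 = 573.73.

574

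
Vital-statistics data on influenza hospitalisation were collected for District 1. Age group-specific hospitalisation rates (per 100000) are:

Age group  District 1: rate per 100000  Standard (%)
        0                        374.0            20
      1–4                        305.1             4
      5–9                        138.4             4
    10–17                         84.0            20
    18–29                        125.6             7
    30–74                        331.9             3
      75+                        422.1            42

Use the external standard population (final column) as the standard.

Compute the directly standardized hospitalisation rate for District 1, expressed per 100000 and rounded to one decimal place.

Standard weights: 0.20, 0.04, 0.04, 0.20, 0.07, 0.03, 0.42.
Standardized rate: 0.2000×374.0 + 0.0400×305.1 + 0.0400×138.4 + 0.2000×84.0 + 0.0700×125.6 + 0.0300×331.9 + 0.4200×422.1 = 305.3710 per 100000.

305.4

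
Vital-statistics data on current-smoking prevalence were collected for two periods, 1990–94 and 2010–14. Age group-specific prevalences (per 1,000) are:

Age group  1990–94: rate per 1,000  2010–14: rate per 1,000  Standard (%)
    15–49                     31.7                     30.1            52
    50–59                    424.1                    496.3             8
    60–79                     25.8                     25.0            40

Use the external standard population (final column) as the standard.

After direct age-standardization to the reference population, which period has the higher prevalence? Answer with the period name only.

2010–14

Standard weights: 0.52, 0.08, 0.40.
1990–94: 0.5200×31.7 + 0.0800×424.1 + 0.4000×25.8 = 60.7320 per 1,000.
2010–14: 0.5200×30.1 + 0.0800×496.3 + 0.4000×25.0 = 65.3560 per 1,000.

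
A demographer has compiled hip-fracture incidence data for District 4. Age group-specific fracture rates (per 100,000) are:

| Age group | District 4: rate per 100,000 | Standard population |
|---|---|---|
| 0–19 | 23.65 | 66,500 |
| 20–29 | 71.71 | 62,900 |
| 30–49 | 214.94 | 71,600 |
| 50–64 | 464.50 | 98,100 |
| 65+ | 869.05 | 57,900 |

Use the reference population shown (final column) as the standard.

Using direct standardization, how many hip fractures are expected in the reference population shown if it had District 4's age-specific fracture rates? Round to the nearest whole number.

Expected hip fractures = Σ (standard pop × age-specific rate ÷ 100,000)
= 66,500×23.65/100,000 + 62,900×71.71/100,000 + 71,600×214.94/100,000 + 98,100×464.50/100,000 + 57,900×869.05/100,000
= 15.73 + 45.11 + 153.90 + 455.67 + 503.18 = 1173.58.

1174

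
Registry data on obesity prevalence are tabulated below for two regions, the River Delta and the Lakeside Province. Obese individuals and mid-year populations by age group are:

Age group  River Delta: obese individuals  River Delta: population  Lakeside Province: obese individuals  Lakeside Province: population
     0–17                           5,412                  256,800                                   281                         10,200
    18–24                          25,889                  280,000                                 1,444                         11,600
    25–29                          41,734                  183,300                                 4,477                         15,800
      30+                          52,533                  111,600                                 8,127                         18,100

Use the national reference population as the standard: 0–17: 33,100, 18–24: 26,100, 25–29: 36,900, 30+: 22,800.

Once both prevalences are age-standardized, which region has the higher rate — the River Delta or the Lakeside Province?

Age-specific rates per 1,000 for the River Delta: 21.075, 92.461, 227.681, 470.726.
For the Lakeside Province: 27.549, 124.483, 283.354, 449.006.
Standard total = 118,900; weights = 0.2784, 0.2195, 0.3103, 0.1918.
The River Delta: 0.2784×21.075 + 0.2195×92.461 + 0.3103×227.681 + 0.1918×470.726 = 187.0882 per 1,000.
The Lakeside Province: 0.2784×27.549 + 0.2195×124.483 + 0.3103×283.354 + 0.1918×449.006 = 209.0326 per 1,000.

Lakeside Province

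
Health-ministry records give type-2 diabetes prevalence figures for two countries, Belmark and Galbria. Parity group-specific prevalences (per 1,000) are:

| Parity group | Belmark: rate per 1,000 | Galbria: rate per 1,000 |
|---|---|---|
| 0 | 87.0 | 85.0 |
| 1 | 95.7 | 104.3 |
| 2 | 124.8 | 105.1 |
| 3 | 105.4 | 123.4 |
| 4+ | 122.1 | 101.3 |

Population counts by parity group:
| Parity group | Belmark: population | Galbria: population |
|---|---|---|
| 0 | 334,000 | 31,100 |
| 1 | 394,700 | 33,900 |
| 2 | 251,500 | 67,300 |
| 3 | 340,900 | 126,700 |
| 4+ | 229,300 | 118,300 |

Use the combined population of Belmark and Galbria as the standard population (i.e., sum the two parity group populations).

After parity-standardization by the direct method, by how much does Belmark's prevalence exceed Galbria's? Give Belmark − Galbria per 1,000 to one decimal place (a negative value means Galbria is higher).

1.1

Combined standard total = 1,927,700; weights = 0.1894, 0.2223, 0.1654, 0.2426, 0.1803.
Belmark: 0.1894×87.0 + 0.2223×95.7 + 0.1654×124.8 + 0.2426×105.4 + 0.1803×122.1 = 105.9781 per 1,000.
Galbria: 0.1894×85.0 + 0.2223×104.3 + 0.1654×105.1 + 0.2426×123.4 + 0.1803×101.3 = 104.8691 per 1,000.
Difference = 105.9781 − 104.8691 = 1.1090.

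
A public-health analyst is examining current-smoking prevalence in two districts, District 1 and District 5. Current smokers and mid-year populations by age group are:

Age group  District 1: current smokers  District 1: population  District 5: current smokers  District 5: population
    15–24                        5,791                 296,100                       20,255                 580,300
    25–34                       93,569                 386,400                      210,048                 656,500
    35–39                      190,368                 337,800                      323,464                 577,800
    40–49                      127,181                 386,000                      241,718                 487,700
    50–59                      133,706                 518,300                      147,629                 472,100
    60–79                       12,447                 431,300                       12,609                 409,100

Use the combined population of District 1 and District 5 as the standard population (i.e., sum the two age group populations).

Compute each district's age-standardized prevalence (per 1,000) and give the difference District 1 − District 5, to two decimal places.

Age-specific rates per 1,000 for District 1: 19.558, 242.156, 563.552, 329.484, 257.970, 28.859.
For District 5: 34.904, 319.951, 559.820, 495.628, 312.707, 30.821.
Combined standard total = 5,539,400; weights = 0.1582, 0.1883, 0.1653, 0.1577, 0.1788, 0.1517.
District 1: 0.1582×19.558 + 0.1883×242.156 + 0.1653×563.552 + 0.1577×329.484 + 0.1788×257.970 + 0.1517×28.859 = 244.3028 per 1,000.
District 5: 0.1582×34.904 + 0.1883×319.951 + 0.1653×559.820 + 0.1577×495.628 + 0.1788×312.707 + 0.1517×30.821 = 297.0496 per 1,000.
Difference = 244.3028 − 297.0496 = -52.7468.

-52.75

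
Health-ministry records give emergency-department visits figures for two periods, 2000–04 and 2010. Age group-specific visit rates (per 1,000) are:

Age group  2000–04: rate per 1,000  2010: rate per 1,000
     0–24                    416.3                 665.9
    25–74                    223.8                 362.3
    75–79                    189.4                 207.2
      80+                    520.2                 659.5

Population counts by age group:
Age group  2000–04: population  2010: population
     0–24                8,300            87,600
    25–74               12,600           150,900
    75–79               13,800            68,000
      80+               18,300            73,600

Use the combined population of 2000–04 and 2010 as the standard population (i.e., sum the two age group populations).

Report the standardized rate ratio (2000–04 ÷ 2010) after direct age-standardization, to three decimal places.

Combined standard total = 433,100; weights = 0.2214, 0.3775, 0.1889, 0.2122.
2000–04: 0.2214×416.3 + 0.3775×223.8 + 0.1889×189.4 + 0.2122×520.2 = 322.8210 per 1,000.
2010: 0.2214×665.9 + 0.3775×362.3 + 0.1889×207.2 + 0.2122×659.5 = 463.2946 per 1,000.
Ratio = 322.8210 ÷ 463.2946 = 0.69679.

0.697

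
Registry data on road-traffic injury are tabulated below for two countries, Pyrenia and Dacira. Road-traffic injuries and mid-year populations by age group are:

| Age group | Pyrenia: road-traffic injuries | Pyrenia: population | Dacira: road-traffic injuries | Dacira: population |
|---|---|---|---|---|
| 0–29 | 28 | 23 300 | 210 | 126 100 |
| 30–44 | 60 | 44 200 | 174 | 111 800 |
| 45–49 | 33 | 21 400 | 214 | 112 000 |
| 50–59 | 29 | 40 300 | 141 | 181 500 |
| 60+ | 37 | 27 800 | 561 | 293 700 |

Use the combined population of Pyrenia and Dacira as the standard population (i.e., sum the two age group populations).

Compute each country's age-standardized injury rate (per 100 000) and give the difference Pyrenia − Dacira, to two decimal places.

Age-specific rates per 100 000 for Pyrenia: 120.17, 135.75, 154.21, 71.96, 133.09.
For Dacira: 166.53, 155.64, 191.07, 77.69, 191.01.
Combined standard total = 982 100; weights = 0.1521, 0.1588, 0.1358, 0.2258, 0.3274.
Pyrenia: 0.1521×120.17 + 0.1588×135.75 + 0.1358×154.21 + 0.2258×71.96 + 0.3274×133.09 = 120.6104 per 100 000.
Dacira: 0.1521×166.53 + 0.1588×155.64 + 0.1358×191.07 + 0.2258×77.69 + 0.3274×191.01 = 156.0830 per 100 000.
Difference = 120.6104 − 156.0830 = -35.4726.

-35.47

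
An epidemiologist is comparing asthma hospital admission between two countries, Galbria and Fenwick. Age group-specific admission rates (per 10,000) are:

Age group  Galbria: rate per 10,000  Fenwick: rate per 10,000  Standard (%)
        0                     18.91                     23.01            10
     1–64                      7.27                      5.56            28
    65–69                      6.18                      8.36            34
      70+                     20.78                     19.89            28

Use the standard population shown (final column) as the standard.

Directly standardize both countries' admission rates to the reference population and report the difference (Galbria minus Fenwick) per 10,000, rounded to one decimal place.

Standard weights: 0.10, 0.28, 0.34, 0.28.
Galbria: 0.1000×18.91 + 0.2800×7.27 + 0.3400×6.18 + 0.2800×20.78 = 11.8462 per 10,000.
Fenwick: 0.1000×23.01 + 0.2800×5.56 + 0.3400×8.36 + 0.2800×19.89 = 12.2694 per 10,000.
Difference = 11.8462 − 12.2694 = -0.4232.

-0.4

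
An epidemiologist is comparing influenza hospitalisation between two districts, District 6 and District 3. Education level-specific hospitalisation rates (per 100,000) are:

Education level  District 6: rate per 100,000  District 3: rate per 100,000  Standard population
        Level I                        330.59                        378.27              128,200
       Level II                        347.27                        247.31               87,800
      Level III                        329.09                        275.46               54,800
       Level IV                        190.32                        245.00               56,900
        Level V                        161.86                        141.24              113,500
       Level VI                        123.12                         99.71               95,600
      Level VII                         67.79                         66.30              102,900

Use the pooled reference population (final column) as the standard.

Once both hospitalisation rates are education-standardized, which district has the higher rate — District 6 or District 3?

District 6

Standard total = 639,700; weights = 0.2004, 0.1373, 0.0857, 0.0889, 0.1774, 0.1494, 0.1609.
District 6: 0.2004×330.59 + 0.1373×347.27 + 0.0857×329.09 + 0.0889×190.32 + 0.1774×161.86 + 0.1494×123.12 + 0.1609×67.79 = 217.0584 per 100,000.
District 3: 0.2004×378.27 + 0.1373×247.31 + 0.0857×275.46 + 0.0889×245.00 + 0.1774×141.24 + 0.1494×99.71 + 0.1609×66.30 = 205.7668 per 100,000.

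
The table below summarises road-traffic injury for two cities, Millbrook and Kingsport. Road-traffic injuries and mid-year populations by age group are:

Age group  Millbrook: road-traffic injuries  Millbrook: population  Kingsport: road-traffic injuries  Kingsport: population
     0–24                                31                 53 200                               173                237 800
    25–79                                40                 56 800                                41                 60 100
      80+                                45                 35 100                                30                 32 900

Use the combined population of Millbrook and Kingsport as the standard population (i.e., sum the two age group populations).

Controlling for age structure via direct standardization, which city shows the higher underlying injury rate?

Kingsport

Age-specific rates per 100 000 for Millbrook: 58.27, 70.42, 128.21.
For Kingsport: 72.75, 68.22, 91.19.
Combined standard total = 475 900; weights = 0.6115, 0.2456, 0.1429.
Millbrook: 0.6115×58.27 + 0.2456×70.42 + 0.1429×128.21 = 71.2484 per 100 000.
Kingsport: 0.6115×72.75 + 0.2456×68.22 + 0.1429×91.19 = 74.2715 per 100 000.
The crude rates (79.94 vs 73.76) would put Millbrook higher, but that reflects its age composition; once standardized to a common age structure, Kingsport has the higher underlying rate.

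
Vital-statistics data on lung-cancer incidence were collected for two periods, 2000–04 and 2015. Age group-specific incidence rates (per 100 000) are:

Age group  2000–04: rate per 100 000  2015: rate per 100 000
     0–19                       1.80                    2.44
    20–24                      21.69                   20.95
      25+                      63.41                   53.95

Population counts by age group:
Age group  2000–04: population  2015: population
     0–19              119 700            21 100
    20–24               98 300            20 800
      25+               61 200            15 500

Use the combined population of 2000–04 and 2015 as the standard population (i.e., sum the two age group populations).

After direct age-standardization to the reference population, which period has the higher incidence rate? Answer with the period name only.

2000–04

Combined standard total = 336 600; weights = 0.4183, 0.3538, 0.2279.
2000–04: 0.4183×1.80 + 0.3538×21.69 + 0.2279×63.41 = 22.8766 per 100 000.
2015: 0.4183×2.44 + 0.3538×20.95 + 0.2279×53.95 = 20.7269 per 100 000.
The crude rates (22.31 vs 23.06) would put 2015 higher, but that reflects its age composition; once standardized to a common age structure, 2000–04 has the higher underlying rate.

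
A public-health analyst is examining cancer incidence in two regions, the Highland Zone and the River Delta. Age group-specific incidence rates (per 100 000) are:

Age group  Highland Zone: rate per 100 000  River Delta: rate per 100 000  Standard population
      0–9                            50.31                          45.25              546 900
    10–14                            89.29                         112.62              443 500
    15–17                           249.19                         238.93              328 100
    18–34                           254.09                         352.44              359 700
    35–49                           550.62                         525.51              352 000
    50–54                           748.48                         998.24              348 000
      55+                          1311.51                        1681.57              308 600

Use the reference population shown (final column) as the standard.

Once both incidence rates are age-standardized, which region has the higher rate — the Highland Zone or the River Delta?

River Delta

Standard total = 2 686 800; weights = 0.2036, 0.1651, 0.1221, 0.1339, 0.1310, 0.1295, 0.1149.
The Highland Zone: 0.2036×50.31 + 0.1651×89.29 + 0.1221×249.19 + 0.1339×254.09 + 0.1310×550.62 + 0.1295×748.48 + 0.1149×1311.51 = 409.1452 per 100 000.
The River Delta: 0.2036×45.25 + 0.1651×112.62 + 0.1221×238.93 + 0.1339×352.44 + 0.1310×525.51 + 0.1295×998.24 + 0.1149×1681.57 = 495.4441 per 100 000.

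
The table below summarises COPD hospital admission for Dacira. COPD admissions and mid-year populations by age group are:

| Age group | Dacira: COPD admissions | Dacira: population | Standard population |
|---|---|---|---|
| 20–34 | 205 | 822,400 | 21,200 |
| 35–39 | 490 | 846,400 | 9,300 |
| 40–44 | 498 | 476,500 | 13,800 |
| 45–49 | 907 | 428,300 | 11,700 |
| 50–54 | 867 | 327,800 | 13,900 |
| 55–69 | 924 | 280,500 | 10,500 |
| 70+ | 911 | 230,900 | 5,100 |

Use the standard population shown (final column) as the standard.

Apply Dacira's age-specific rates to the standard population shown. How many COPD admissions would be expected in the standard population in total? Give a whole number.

Age-specific rates per 10,000 for Dacira: 2.49, 5.79, 10.45, 21.18, 26.45, 32.94, 39.45.
Expected COPD admissions = Σ (standard pop × age-specific rate ÷ 10,000)
= 21,200×2.49/10,000 + 9,300×5.79/10,000 + 13,800×10.45/10,000 + 11,700×21.18/10,000 + 13,900×26.45/10,000 + 10,500×32.94/10,000 + 5,100×39.45/10,000
= 5.28 + 5.38 + 14.42 + 24.78 + 36.76 + 34.59 + 20.12 = 141.34.

141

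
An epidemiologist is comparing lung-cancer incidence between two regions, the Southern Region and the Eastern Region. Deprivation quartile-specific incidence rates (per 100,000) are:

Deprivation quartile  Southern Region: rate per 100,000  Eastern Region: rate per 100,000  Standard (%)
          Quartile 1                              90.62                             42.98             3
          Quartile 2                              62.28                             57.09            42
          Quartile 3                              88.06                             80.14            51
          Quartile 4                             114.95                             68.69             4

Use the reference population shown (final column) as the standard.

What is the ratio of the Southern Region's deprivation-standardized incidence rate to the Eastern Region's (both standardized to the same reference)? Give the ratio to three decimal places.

Standard weights: 0.03, 0.42, 0.51, 0.04.
The Southern Region: 0.0300×90.62 + 0.4200×62.28 + 0.5100×88.06 + 0.0400×114.95 = 78.3848 per 100,000.
The Eastern Region: 0.0300×42.98 + 0.4200×57.09 + 0.5100×80.14 + 0.0400×68.69 = 68.8862 per 100,000.
Ratio = 78.3848 ÷ 68.8862 = 1.13789.

1.138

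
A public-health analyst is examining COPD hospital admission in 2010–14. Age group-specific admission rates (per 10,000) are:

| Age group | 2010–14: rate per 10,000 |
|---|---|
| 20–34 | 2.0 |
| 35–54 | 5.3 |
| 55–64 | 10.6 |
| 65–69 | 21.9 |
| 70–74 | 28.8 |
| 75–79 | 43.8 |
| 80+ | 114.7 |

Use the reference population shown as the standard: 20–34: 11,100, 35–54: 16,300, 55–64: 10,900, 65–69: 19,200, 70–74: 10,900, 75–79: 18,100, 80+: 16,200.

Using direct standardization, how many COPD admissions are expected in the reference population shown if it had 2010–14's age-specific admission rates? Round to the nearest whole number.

Expected COPD admissions = Σ (standard pop × age-specific rate ÷ 10,000)
= 11,100×2.0/10,000 + 16,300×5.3/10,000 + 10,900×10.6/10,000 + 19,200×21.9/10,000 + 10,900×28.8/10,000 + 18,100×43.8/10,000 + 16,200×114.7/10,000
= 2.22 + 8.64 + 11.55 + 42.05 + 31.39 + 79.28 + 185.81 = 360.94.

361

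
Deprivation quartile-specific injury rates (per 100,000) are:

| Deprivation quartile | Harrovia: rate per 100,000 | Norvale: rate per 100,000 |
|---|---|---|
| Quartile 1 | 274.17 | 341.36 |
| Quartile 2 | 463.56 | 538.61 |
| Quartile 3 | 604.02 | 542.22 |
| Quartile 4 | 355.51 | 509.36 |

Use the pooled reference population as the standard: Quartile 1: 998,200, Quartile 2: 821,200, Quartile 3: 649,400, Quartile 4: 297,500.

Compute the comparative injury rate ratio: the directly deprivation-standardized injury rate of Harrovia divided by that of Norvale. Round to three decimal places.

0.896

Standard total = 2,766,300; weights = 0.3608, 0.2969, 0.2348, 0.1075.
Harrovia: 0.3608×274.17 + 0.2969×463.56 + 0.2348×604.02 + 0.1075×355.51 = 416.5733 per 100,000.
Norvale: 0.3608×341.36 + 0.2969×538.61 + 0.2348×542.22 + 0.1075×509.36 = 465.1355 per 100,000.
Ratio = 416.5733 ÷ 465.1355 = 0.89560.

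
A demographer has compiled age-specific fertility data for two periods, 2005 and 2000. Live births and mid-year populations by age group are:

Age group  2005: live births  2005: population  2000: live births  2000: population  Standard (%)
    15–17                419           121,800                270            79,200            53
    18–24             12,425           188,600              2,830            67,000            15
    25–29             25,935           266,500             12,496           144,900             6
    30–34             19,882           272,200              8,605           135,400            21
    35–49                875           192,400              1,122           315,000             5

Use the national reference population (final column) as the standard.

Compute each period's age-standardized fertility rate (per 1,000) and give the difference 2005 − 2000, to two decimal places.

6.27

Age-specific rates per 1,000 for 2005: 3.440, 65.880, 97.317, 73.042, 4.548.
For 2000: 3.409, 42.239, 86.239, 63.552, 3.562.
Standard weights: 0.53, 0.15, 0.06, 0.21, 0.05.
2005: 0.5300×3.440 + 0.1500×65.880 + 0.0600×97.317 + 0.2100×73.042 + 0.0500×4.548 = 33.1105 per 1,000.
2000: 0.5300×3.409 + 0.1500×42.239 + 0.0600×86.239 + 0.2100×63.552 + 0.0500×3.562 = 26.8411 per 1,000.
Difference = 33.1105 − 26.8411 = 6.2694.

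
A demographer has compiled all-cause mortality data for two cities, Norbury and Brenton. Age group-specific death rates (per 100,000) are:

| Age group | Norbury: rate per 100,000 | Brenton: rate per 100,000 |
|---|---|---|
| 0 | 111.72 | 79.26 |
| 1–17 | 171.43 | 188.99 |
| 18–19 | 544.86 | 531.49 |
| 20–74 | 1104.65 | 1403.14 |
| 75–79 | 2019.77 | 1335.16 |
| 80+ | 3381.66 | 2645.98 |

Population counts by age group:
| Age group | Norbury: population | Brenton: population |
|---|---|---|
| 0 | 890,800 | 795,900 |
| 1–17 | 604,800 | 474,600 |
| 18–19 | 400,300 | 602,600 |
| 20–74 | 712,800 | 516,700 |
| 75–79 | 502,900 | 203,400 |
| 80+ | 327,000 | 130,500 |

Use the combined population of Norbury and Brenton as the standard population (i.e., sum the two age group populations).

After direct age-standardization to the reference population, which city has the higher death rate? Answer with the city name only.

Combined standard total = 6,162,300; weights = 0.2737, 0.1752, 0.1627, 0.1995, 0.1146, 0.0742.
Norbury: 0.2737×111.72 + 0.1752×171.43 + 0.1627×544.86 + 0.1995×1104.65 + 0.1146×2019.77 + 0.0742×3381.66 = 852.2402 per 100,000.
Brenton: 0.2737×79.26 + 0.1752×188.99 + 0.1627×531.49 + 0.1995×1403.14 + 0.1146×1335.16 + 0.0742×2645.98 = 770.7244 per 100,000.

Norbury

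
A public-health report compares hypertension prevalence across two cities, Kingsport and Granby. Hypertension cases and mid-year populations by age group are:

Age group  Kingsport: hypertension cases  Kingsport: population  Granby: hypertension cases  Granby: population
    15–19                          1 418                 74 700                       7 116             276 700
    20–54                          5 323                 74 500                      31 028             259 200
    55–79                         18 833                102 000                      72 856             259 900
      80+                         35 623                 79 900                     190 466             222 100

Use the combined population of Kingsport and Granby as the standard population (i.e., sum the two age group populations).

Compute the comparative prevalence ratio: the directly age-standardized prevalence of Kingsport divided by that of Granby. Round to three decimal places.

Age-specific rates per 1 000 for Kingsport: 18.983, 71.450, 184.637, 445.845.
For Granby: 25.717, 119.707, 280.323, 857.569.
Combined standard total = 1 349 000; weights = 0.2605, 0.2474, 0.2683, 0.2239.
Kingsport: 0.2605×18.983 + 0.2474×71.450 + 0.2683×184.637 + 0.2239×445.845 = 171.9634 per 1 000.
Granby: 0.2605×25.717 + 0.2474×119.707 + 0.2683×280.323 + 0.2239×857.569 = 303.4974 per 1 000.
Ratio = 171.9634 ÷ 303.4974 = 0.56661.

0.567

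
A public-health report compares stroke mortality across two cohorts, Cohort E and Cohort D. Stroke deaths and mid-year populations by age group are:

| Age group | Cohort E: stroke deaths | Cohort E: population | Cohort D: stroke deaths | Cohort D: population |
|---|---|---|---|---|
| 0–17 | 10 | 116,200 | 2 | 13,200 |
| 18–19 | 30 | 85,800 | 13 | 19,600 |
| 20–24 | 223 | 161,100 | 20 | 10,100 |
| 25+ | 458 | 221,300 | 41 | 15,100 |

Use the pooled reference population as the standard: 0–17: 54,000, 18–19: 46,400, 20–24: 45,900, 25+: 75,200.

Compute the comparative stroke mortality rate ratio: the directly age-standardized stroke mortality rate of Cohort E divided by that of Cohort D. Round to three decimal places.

0.719

Age-specific rates per 100,000 for Cohort E: 8.61, 34.97, 138.42, 206.96.
For Cohort D: 15.15, 66.33, 198.02, 271.52.
Standard total = 221,500; weights = 0.2438, 0.2095, 0.2072, 0.3395.
Cohort E: 0.2438×8.61 + 0.2095×34.97 + 0.2072×138.42 + 0.3395×206.96 = 108.3704 per 100,000.
Cohort D: 0.2438×15.15 + 0.2095×66.33 + 0.2072×198.02 + 0.3395×271.52 = 150.8053 per 100,000.
Ratio = 108.3704 ÷ 150.8053 = 0.71861.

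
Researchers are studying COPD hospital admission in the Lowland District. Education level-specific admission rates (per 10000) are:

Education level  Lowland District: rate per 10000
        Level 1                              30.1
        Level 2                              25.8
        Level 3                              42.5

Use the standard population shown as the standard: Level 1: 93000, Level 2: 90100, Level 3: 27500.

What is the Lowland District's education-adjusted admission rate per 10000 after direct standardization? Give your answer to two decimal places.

Standard total = 210600; weights = 0.4416, 0.4278, 0.1306.
Standardized rate: 0.4416×30.1 + 0.4278×25.8 + 0.1306×42.5 = 29.8795 per 10000.

29.88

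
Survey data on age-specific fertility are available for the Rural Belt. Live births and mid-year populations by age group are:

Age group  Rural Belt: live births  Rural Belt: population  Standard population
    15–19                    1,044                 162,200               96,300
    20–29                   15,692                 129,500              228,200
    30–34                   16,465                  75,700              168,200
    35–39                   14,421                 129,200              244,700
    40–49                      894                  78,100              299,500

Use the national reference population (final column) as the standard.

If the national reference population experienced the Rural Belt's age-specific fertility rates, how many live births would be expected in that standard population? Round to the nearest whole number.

95597

Age-specific rates per 1,000 for the Rural Belt: 6.436, 121.174, 217.503, 111.618, 11.447.
Expected live births = Σ (standard pop × age-specific rate ÷ 1,000)
= 96,300×6.436/1,000 + 228,200×121.174/1,000 + 168,200×217.503/1,000 + 244,700×111.618/1,000 + 299,500×11.447/1,000
= 619.83 + 27651.85 + 36584.06 + 27312.84 + 3428.34 = 95596.91.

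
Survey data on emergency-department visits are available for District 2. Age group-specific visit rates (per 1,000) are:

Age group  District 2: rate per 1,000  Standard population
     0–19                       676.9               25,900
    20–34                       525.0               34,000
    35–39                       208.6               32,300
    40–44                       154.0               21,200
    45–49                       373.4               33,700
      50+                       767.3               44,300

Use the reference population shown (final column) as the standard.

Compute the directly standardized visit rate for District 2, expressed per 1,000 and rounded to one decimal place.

Standard total = 191,400; weights = 0.1353, 0.1776, 0.1688, 0.1108, 0.1761, 0.2315.
Standardized rate: 0.1353×676.9 + 0.1776×525.0 + 0.1688×208.6 + 0.1108×154.0 + 0.1761×373.4 + 0.2315×767.3 = 480.4559 per 1,000.

480.5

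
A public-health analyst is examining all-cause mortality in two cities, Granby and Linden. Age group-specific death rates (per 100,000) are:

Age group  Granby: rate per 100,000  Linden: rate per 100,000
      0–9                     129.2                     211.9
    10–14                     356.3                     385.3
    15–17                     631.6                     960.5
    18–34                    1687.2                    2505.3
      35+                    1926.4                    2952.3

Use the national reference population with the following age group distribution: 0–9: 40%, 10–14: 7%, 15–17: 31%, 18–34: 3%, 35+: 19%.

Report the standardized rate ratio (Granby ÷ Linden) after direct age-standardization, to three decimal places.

Standard weights: 0.40, 0.07, 0.31, 0.03, 0.19.
Granby: 0.4000×129.2 + 0.0700×356.3 + 0.3100×631.6 + 0.0300×1687.2 + 0.1900×1926.4 = 689.0490 per 100,000.
Linden: 0.4000×211.9 + 0.0700×385.3 + 0.3100×960.5 + 0.0300×2505.3 + 0.1900×2952.3 = 1045.5820 per 100,000.
Ratio = 689.0490 ÷ 1045.5820 = 0.65901.

0.659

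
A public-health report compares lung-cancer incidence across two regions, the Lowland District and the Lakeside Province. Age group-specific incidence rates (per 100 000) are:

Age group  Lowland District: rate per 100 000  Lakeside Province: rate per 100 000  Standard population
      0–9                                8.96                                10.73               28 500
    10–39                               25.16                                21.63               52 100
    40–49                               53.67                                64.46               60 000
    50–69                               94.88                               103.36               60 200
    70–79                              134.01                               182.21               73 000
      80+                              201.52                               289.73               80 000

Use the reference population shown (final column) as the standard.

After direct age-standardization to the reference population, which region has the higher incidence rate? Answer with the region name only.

Standard total = 353 800; weights = 0.0806, 0.1473, 0.1696, 0.1702, 0.2063, 0.2261.
The Lowland District: 0.0806×8.96 + 0.1473×25.16 + 0.1696×53.67 + 0.1702×94.88 + 0.2063×134.01 + 0.2261×201.52 = 102.8901 per 100 000.
The Lakeside Province: 0.0806×10.73 + 0.1473×21.63 + 0.1696×64.46 + 0.1702×103.36 + 0.2063×182.21 + 0.2261×289.73 = 135.6765 per 100 000.

Lakeside Province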